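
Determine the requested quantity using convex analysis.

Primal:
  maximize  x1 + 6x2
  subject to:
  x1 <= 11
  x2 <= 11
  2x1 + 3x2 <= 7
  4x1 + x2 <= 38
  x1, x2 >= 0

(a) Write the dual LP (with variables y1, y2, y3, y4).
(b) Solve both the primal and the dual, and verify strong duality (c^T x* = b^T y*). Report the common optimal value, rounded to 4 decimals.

The standard primal-dual pair for 'max c^T x s.t. A x <= b, x >= 0' is:
  Dual:  min b^T y  s.t.  A^T y >= c,  y >= 0.

So the dual LP is:
  minimize  11y1 + 11y2 + 7y3 + 38y4
  subject to:
    y1 + 2y3 + 4y4 >= 1
    y2 + 3y3 + y4 >= 6
    y1, y2, y3, y4 >= 0

Solving the primal: x* = (0, 2.3333).
  primal value c^T x* = 14.
Solving the dual: y* = (0, 0, 2, 0).
  dual value b^T y* = 14.
Strong duality: c^T x* = b^T y*. Confirmed.

14


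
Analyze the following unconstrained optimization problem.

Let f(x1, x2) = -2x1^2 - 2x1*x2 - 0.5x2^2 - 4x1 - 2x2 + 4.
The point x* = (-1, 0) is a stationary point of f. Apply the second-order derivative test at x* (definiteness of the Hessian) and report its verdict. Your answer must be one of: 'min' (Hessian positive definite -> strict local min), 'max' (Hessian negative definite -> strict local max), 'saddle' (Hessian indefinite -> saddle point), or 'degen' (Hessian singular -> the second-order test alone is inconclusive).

Compute the Hessian H = grad^2 f:
  H = [[-4, -2], [-2, -1]]
Verify stationarity: grad f(x*) = H x* + g = (0, 0).
Eigenvalues of H: -5, 0.
H has a zero eigenvalue (singular; negative semidefinite but not definite), so H is neither positive definite, negative definite, nor indefinite. The second-order test alone is inconclusive -> degen.
(Indeed, f is constant along the null direction of H through x*, so x* is not a strict local extremum.)

degen


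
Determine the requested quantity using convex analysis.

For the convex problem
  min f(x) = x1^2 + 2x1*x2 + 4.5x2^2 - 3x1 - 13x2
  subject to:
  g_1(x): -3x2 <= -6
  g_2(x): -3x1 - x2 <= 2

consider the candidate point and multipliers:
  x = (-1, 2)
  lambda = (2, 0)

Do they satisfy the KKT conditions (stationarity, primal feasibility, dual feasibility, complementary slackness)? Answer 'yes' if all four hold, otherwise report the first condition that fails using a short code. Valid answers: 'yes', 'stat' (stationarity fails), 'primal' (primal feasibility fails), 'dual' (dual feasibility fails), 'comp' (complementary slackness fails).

Gradient of f: grad f(x) = Q x + c = (-1, 3)
Constraint values g_i(x) = a_i^T x - b_i:
  g_1((-1, 2)) = 0
  g_2((-1, 2)) = -1
Stationarity residual: grad f(x) + sum_i lambda_i a_i = (-1, -3)
  -> stationarity FAILS
Primal feasibility (all g_i <= 0): OK
Dual feasibility (all lambda_i >= 0): OK
Complementary slackness (lambda_i * g_i(x) = 0 for all i): OK

Verdict: the first failing condition is stationarity -> stat.

stat


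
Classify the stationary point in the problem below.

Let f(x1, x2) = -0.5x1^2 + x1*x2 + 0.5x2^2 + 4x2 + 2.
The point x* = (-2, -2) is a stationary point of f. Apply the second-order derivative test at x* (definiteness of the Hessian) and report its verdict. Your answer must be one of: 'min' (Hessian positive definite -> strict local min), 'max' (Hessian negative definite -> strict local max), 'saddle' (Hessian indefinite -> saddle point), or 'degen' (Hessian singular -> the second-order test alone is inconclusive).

Compute the Hessian H = grad^2 f:
  H = [[-1, 1], [1, 1]]
Verify stationarity: grad f(x*) = H x* + g = (0, 0).
Eigenvalues of H: -1.4142, 1.4142.
Eigenvalues have mixed signs, so H is indefinite -> x* is a saddle point.

saddle


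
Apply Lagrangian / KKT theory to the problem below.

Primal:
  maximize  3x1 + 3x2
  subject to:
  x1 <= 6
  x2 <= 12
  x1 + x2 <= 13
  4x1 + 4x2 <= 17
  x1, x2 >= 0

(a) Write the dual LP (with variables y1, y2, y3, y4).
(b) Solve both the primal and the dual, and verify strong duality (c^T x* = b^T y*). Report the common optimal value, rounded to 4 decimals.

The standard primal-dual pair for 'max c^T x s.t. A x <= b, x >= 0' is:
  Dual:  min b^T y  s.t.  A^T y >= c,  y >= 0.

So the dual LP is:
  minimize  6y1 + 12y2 + 13y3 + 17y4
  subject to:
    y1 + y3 + 4y4 >= 3
    y2 + y3 + 4y4 >= 3
    y1, y2, y3, y4 >= 0

Solving the primal: x* = (4.25, 0).
  primal value c^T x* = 12.75.
Solving the dual: y* = (0, 0, 0, 0.75).
  dual value b^T y* = 12.75.
Strong duality: c^T x* = b^T y*. Confirmed.

12.75


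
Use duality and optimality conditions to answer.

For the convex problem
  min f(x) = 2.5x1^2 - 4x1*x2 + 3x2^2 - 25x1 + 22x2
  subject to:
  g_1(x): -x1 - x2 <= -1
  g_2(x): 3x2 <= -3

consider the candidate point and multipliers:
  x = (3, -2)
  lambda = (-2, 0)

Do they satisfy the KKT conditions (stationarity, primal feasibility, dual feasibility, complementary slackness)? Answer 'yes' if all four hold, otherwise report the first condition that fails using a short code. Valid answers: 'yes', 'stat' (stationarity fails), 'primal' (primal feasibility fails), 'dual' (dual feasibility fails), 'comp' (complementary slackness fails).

Gradient of f: grad f(x) = Q x + c = (-2, -2)
Constraint values g_i(x) = a_i^T x - b_i:
  g_1((3, -2)) = 0
  g_2((3, -2)) = -3
Stationarity residual: grad f(x) + sum_i lambda_i a_i = (0, 0)
  -> stationarity OK
Primal feasibility (all g_i <= 0): OK
Dual feasibility (all lambda_i >= 0): FAILS
Complementary slackness (lambda_i * g_i(x) = 0 for all i): OK

Verdict: the first failing condition is dual_feasibility -> dual.

dual


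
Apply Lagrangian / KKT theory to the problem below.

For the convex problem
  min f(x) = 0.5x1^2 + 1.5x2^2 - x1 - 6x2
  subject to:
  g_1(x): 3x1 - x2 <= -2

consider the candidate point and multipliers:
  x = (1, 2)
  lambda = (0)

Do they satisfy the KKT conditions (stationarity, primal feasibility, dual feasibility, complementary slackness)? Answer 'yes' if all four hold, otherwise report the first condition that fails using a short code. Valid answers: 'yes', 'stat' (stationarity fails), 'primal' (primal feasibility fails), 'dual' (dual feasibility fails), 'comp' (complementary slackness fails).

Gradient of f: grad f(x) = Q x + c = (0, 0)
Constraint values g_i(x) = a_i^T x - b_i:
  g_1((1, 2)) = 3
Stationarity residual: grad f(x) + sum_i lambda_i a_i = (0, 0)
  -> stationarity OK
Primal feasibility (all g_i <= 0): FAILS
Dual feasibility (all lambda_i >= 0): OK
Complementary slackness (lambda_i * g_i(x) = 0 for all i): OK

Verdict: the first failing condition is primal_feasibility -> primal.

primal


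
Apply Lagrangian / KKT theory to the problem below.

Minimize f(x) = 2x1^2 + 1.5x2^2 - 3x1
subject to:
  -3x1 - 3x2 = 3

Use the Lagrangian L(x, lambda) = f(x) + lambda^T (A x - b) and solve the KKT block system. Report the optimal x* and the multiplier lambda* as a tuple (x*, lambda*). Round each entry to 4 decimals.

Form the Lagrangian:
  L(x, lambda) = (1/2) x^T Q x + c^T x + lambda^T (A x - b)
Stationarity (grad_x L = 0): Q x + c + A^T lambda = 0.
Primal feasibility: A x = b.

This gives the KKT block system:
  [ Q   A^T ] [ x     ]   [-c ]
  [ A    0  ] [ lambda ] = [ b ]

Solving the linear system:
  x*      = (0, -1)
  lambda* = (-1)
  f(x*)   = 1.5

x* = (0, -1), lambda* = (-1)


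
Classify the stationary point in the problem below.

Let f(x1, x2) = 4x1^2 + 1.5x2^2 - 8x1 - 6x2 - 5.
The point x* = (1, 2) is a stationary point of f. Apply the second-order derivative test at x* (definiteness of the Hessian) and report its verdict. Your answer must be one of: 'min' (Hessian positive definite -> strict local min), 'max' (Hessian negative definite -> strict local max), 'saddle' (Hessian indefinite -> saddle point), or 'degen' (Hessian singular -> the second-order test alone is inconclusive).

Compute the Hessian H = grad^2 f:
  H = [[8, 0], [0, 3]]
Verify stationarity: grad f(x*) = H x* + g = (0, 0).
Eigenvalues of H: 3, 8.
Both eigenvalues > 0, so H is positive definite -> x* is a strict local min.

min


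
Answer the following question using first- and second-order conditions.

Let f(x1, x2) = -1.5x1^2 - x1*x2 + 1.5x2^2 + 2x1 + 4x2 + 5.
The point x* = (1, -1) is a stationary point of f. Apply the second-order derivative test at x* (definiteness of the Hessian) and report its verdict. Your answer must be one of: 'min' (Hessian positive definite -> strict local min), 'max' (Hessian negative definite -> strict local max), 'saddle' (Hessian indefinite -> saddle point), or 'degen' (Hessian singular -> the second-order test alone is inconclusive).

Compute the Hessian H = grad^2 f:
  H = [[-3, -1], [-1, 3]]
Verify stationarity: grad f(x*) = H x* + g = (0, 0).
Eigenvalues of H: -3.1623, 3.1623.
Eigenvalues have mixed signs, so H is indefinite -> x* is a saddle point.

saddle


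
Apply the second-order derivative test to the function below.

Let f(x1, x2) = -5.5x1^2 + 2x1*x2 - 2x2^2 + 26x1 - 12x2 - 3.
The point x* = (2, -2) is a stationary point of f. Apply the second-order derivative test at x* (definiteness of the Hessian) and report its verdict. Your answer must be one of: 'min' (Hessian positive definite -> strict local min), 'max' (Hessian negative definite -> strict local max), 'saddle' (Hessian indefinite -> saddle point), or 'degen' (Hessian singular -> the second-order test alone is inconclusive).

Compute the Hessian H = grad^2 f:
  H = [[-11, 2], [2, -4]]
Verify stationarity: grad f(x*) = H x* + g = (0, 0).
Eigenvalues of H: -11.5311, -3.4689.
Both eigenvalues < 0, so H is negative definite -> x* is a strict local max.

max


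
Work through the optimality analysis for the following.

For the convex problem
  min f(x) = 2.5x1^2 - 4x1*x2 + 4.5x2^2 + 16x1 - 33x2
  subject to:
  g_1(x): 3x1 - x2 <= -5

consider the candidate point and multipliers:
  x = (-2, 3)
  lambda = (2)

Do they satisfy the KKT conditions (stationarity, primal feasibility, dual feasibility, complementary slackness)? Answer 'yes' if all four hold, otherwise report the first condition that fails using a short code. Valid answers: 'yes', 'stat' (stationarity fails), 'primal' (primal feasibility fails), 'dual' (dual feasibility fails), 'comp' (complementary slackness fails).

Gradient of f: grad f(x) = Q x + c = (-6, 2)
Constraint values g_i(x) = a_i^T x - b_i:
  g_1((-2, 3)) = -4
Stationarity residual: grad f(x) + sum_i lambda_i a_i = (0, 0)
  -> stationarity OK
Primal feasibility (all g_i <= 0): OK
Dual feasibility (all lambda_i >= 0): OK
Complementary slackness (lambda_i * g_i(x) = 0 for all i): FAILS

Verdict: the first failing condition is complementary_slackness -> comp.

comp


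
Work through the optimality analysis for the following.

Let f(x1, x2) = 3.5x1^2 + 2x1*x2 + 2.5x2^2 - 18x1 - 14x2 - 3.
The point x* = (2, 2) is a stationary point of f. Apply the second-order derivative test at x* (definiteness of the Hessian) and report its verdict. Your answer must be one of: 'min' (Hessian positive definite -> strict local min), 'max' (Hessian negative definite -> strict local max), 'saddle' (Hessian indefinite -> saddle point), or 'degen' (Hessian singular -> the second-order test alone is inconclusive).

Compute the Hessian H = grad^2 f:
  H = [[7, 2], [2, 5]]
Verify stationarity: grad f(x*) = H x* + g = (0, 0).
Eigenvalues of H: 3.7639, 8.2361.
Both eigenvalues > 0, so H is positive definite -> x* is a strict local min.

min


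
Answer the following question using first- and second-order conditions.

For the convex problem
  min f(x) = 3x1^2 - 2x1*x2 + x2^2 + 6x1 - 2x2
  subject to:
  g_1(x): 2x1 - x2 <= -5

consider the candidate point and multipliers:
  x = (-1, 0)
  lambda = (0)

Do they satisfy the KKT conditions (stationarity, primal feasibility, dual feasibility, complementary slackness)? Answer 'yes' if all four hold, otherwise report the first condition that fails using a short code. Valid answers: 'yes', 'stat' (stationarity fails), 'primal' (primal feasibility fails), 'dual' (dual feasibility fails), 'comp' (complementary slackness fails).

Gradient of f: grad f(x) = Q x + c = (0, 0)
Constraint values g_i(x) = a_i^T x - b_i:
  g_1((-1, 0)) = 3
Stationarity residual: grad f(x) + sum_i lambda_i a_i = (0, 0)
  -> stationarity OK
Primal feasibility (all g_i <= 0): FAILS
Dual feasibility (all lambda_i >= 0): OK
Complementary slackness (lambda_i * g_i(x) = 0 for all i): OK

Verdict: the first failing condition is primal_feasibility -> primal.

primal


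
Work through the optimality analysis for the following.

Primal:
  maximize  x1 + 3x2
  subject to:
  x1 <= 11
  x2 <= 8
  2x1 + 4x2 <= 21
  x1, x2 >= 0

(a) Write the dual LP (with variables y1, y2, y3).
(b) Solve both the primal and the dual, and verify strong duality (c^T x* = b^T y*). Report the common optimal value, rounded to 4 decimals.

The standard primal-dual pair for 'max c^T x s.t. A x <= b, x >= 0' is:
  Dual:  min b^T y  s.t.  A^T y >= c,  y >= 0.

So the dual LP is:
  minimize  11y1 + 8y2 + 21y3
  subject to:
    y1 + 2y3 >= 1
    y2 + 4y3 >= 3
    y1, y2, y3 >= 0

Solving the primal: x* = (0, 5.25).
  primal value c^T x* = 15.75.
Solving the dual: y* = (0, 0, 0.75).
  dual value b^T y* = 15.75.
Strong duality: c^T x* = b^T y*. Confirmed.

15.75


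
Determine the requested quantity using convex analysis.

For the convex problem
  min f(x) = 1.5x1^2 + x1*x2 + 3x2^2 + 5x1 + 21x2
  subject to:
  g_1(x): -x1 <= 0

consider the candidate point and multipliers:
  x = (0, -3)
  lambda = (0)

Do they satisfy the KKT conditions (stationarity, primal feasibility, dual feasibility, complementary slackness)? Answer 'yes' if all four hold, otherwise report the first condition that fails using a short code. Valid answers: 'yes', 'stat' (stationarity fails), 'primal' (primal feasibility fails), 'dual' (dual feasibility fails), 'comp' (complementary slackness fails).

Gradient of f: grad f(x) = Q x + c = (2, 3)
Constraint values g_i(x) = a_i^T x - b_i:
  g_1((0, -3)) = 0
Stationarity residual: grad f(x) + sum_i lambda_i a_i = (2, 3)
  -> stationarity FAILS
Primal feasibility (all g_i <= 0): OK
Dual feasibility (all lambda_i >= 0): OK
Complementary slackness (lambda_i * g_i(x) = 0 for all i): OK

Verdict: the first failing condition is stationarity -> stat.

stat


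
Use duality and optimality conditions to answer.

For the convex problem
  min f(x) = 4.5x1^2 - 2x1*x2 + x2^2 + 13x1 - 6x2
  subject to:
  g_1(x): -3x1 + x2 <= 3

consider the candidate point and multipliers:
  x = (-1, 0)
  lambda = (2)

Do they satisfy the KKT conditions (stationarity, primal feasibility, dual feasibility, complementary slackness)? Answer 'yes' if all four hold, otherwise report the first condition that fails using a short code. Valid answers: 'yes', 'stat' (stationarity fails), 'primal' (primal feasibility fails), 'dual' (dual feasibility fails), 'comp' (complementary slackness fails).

Gradient of f: grad f(x) = Q x + c = (4, -4)
Constraint values g_i(x) = a_i^T x - b_i:
  g_1((-1, 0)) = 0
Stationarity residual: grad f(x) + sum_i lambda_i a_i = (-2, -2)
  -> stationarity FAILS
Primal feasibility (all g_i <= 0): OK
Dual feasibility (all lambda_i >= 0): OK
Complementary slackness (lambda_i * g_i(x) = 0 for all i): OK

Verdict: the first failing condition is stationarity -> stat.

stat


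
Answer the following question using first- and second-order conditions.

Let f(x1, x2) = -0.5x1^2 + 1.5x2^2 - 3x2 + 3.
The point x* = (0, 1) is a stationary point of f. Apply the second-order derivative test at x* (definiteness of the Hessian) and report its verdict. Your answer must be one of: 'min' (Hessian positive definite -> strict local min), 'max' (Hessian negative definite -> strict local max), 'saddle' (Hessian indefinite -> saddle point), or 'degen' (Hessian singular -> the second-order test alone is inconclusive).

Compute the Hessian H = grad^2 f:
  H = [[-1, 0], [0, 3]]
Verify stationarity: grad f(x*) = H x* + g = (0, 0).
Eigenvalues of H: -1, 3.
Eigenvalues have mixed signs, so H is indefinite -> x* is a saddle point.

saddle


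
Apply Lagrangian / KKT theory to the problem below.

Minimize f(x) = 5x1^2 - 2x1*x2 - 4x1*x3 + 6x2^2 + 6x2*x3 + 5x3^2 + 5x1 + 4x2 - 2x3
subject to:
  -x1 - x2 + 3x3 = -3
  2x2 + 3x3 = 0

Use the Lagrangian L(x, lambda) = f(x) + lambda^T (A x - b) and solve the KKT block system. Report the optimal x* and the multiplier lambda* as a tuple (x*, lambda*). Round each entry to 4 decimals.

Form the Lagrangian:
  L(x, lambda) = (1/2) x^T Q x + c^T x + lambda^T (A x - b)
Stationarity (grad_x L = 0): Q x + c + A^T lambda = 0.
Primal feasibility: A x = b.

This gives the KKT block system:
  [ Q   A^T ] [ x     ]   [-c ]
  [ A    0  ] [ lambda ] = [ b ]

Solving the linear system:
  x*      = (-0.1024, 1.0341, -0.6894)
  lambda* = (4.6659, -3.9059)
  f(x*)   = 9.5006

x* = (-0.1024, 1.0341, -0.6894), lambda* = (4.6659, -3.9059)


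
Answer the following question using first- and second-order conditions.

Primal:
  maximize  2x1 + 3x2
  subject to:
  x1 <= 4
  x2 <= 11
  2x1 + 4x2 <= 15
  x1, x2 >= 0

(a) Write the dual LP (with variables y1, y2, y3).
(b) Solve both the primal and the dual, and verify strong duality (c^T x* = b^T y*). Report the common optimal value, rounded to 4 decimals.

The standard primal-dual pair for 'max c^T x s.t. A x <= b, x >= 0' is:
  Dual:  min b^T y  s.t.  A^T y >= c,  y >= 0.

So the dual LP is:
  minimize  4y1 + 11y2 + 15y3
  subject to:
    y1 + 2y3 >= 2
    y2 + 4y3 >= 3
    y1, y2, y3 >= 0

Solving the primal: x* = (4, 1.75).
  primal value c^T x* = 13.25.
Solving the dual: y* = (0.5, 0, 0.75).
  dual value b^T y* = 13.25.
Strong duality: c^T x* = b^T y*. Confirmed.

13.25


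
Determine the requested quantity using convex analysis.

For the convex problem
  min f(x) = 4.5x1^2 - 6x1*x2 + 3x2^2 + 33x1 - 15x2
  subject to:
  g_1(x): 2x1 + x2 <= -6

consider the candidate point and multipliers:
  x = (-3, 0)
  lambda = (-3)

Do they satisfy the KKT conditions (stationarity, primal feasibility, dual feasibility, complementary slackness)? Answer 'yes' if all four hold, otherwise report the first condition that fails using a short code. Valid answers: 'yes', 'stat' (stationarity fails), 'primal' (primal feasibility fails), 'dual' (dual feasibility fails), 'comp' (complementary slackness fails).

Gradient of f: grad f(x) = Q x + c = (6, 3)
Constraint values g_i(x) = a_i^T x - b_i:
  g_1((-3, 0)) = 0
Stationarity residual: grad f(x) + sum_i lambda_i a_i = (0, 0)
  -> stationarity OK
Primal feasibility (all g_i <= 0): OK
Dual feasibility (all lambda_i >= 0): FAILS
Complementary slackness (lambda_i * g_i(x) = 0 for all i): OK

Verdict: the first failing condition is dual_feasibility -> dual.

dual


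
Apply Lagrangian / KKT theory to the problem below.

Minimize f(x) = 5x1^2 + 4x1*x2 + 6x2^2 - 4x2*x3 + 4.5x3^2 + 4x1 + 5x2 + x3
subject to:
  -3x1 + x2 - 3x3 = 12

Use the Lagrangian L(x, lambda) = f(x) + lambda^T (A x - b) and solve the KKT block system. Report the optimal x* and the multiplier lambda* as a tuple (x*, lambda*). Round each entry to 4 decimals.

Form the Lagrangian:
  L(x, lambda) = (1/2) x^T Q x + c^T x + lambda^T (A x - b)
Stationarity (grad_x L = 0): Q x + c + A^T lambda = 0.
Primal feasibility: A x = b.

This gives the KKT block system:
  [ Q   A^T ] [ x     ]   [-c ]
  [ A    0  ] [ lambda ] = [ b ]

Solving the linear system:
  x*      = (-2.0798, 0.1031, -1.8859)
  lambda* = (-5.4617)
  f(x*)   = 27.9257

x* = (-2.0798, 0.1031, -1.8859), lambda* = (-5.4617)


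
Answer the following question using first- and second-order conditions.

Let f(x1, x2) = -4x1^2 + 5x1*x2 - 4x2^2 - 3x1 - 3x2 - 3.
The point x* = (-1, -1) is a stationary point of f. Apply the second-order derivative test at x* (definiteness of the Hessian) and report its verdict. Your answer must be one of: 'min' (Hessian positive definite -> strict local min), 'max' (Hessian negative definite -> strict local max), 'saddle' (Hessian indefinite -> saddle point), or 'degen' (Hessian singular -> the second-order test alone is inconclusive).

Compute the Hessian H = grad^2 f:
  H = [[-8, 5], [5, -8]]
Verify stationarity: grad f(x*) = H x* + g = (0, 0).
Eigenvalues of H: -13, -3.
Both eigenvalues < 0, so H is negative definite -> x* is a strict local max.

max


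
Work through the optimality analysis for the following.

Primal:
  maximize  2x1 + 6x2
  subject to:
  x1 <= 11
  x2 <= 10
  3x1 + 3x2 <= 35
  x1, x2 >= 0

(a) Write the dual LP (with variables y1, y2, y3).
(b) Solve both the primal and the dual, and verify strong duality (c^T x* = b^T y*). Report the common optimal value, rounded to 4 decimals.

The standard primal-dual pair for 'max c^T x s.t. A x <= b, x >= 0' is:
  Dual:  min b^T y  s.t.  A^T y >= c,  y >= 0.

So the dual LP is:
  minimize  11y1 + 10y2 + 35y3
  subject to:
    y1 + 3y3 >= 2
    y2 + 3y3 >= 6
    y1, y2, y3 >= 0

Solving the primal: x* = (1.6667, 10).
  primal value c^T x* = 63.3333.
Solving the dual: y* = (0, 4, 0.6667).
  dual value b^T y* = 63.3333.
Strong duality: c^T x* = b^T y*. Confirmed.

63.3333


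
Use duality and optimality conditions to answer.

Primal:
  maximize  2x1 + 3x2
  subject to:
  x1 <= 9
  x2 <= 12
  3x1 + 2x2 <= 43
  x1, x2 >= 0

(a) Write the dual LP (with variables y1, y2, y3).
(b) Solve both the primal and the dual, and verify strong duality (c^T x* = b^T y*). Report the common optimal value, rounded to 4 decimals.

The standard primal-dual pair for 'max c^T x s.t. A x <= b, x >= 0' is:
  Dual:  min b^T y  s.t.  A^T y >= c,  y >= 0.

So the dual LP is:
  minimize  9y1 + 12y2 + 43y3
  subject to:
    y1 + 3y3 >= 2
    y2 + 2y3 >= 3
    y1, y2, y3 >= 0

Solving the primal: x* = (6.3333, 12).
  primal value c^T x* = 48.6667.
Solving the dual: y* = (0, 1.6667, 0.6667).
  dual value b^T y* = 48.6667.
Strong duality: c^T x* = b^T y*. Confirmed.

48.6667


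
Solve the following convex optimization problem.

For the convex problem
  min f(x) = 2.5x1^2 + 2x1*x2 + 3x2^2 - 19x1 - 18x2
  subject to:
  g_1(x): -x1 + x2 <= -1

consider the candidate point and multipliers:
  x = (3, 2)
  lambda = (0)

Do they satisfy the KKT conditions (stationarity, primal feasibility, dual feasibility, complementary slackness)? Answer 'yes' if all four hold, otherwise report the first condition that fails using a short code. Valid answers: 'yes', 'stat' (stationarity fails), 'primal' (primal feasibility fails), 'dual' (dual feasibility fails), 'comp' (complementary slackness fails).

Gradient of f: grad f(x) = Q x + c = (0, 0)
Constraint values g_i(x) = a_i^T x - b_i:
  g_1((3, 2)) = 0
Stationarity residual: grad f(x) + sum_i lambda_i a_i = (0, 0)
  -> stationarity OK
Primal feasibility (all g_i <= 0): OK
Dual feasibility (all lambda_i >= 0): OK
Complementary slackness (lambda_i * g_i(x) = 0 for all i): OK

Verdict: yes, KKT holds.

yes


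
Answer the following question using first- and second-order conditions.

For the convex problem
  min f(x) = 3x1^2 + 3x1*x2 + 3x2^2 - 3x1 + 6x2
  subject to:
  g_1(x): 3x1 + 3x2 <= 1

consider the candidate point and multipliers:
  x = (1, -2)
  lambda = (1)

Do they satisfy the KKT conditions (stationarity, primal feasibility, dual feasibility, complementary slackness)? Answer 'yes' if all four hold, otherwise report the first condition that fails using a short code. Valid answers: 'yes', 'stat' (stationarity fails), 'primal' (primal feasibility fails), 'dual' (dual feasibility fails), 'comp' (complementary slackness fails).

Gradient of f: grad f(x) = Q x + c = (-3, -3)
Constraint values g_i(x) = a_i^T x - b_i:
  g_1((1, -2)) = -4
Stationarity residual: grad f(x) + sum_i lambda_i a_i = (0, 0)
  -> stationarity OK
Primal feasibility (all g_i <= 0): OK
Dual feasibility (all lambda_i >= 0): OK
Complementary slackness (lambda_i * g_i(x) = 0 for all i): FAILS

Verdict: the first failing condition is complementary_slackness -> comp.

comp


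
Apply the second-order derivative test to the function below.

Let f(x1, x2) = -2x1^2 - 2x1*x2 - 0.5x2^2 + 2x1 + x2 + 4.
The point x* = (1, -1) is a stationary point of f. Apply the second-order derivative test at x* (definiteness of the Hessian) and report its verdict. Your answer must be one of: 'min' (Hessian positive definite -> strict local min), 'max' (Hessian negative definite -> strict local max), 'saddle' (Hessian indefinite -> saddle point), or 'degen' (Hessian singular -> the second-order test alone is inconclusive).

Compute the Hessian H = grad^2 f:
  H = [[-4, -2], [-2, -1]]
Verify stationarity: grad f(x*) = H x* + g = (0, 0).
Eigenvalues of H: -5, 0.
H has a zero eigenvalue (singular; negative semidefinite but not definite), so H is neither positive definite, negative definite, nor indefinite. The second-order test alone is inconclusive -> degen.
(Indeed, f is constant along the null direction of H through x*, so x* is not a strict local extremum.)

degen


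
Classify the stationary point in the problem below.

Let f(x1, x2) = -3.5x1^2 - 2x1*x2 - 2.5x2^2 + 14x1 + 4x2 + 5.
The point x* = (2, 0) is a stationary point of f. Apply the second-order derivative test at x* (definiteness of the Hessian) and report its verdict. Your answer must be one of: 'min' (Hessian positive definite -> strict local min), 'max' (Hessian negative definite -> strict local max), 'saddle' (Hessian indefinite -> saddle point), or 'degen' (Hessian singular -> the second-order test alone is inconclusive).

Compute the Hessian H = grad^2 f:
  H = [[-7, -2], [-2, -5]]
Verify stationarity: grad f(x*) = H x* + g = (0, 0).
Eigenvalues of H: -8.2361, -3.7639.
Both eigenvalues < 0, so H is negative definite -> x* is a strict local max.

max


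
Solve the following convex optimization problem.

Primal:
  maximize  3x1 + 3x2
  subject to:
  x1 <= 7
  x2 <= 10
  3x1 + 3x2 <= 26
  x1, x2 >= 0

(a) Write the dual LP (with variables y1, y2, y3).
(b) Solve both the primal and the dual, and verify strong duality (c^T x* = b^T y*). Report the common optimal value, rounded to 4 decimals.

The standard primal-dual pair for 'max c^T x s.t. A x <= b, x >= 0' is:
  Dual:  min b^T y  s.t.  A^T y >= c,  y >= 0.

So the dual LP is:
  minimize  7y1 + 10y2 + 26y3
  subject to:
    y1 + 3y3 >= 3
    y2 + 3y3 >= 3
    y1, y2, y3 >= 0

Solving the primal: x* = (0, 8.6667).
  primal value c^T x* = 26.
Solving the dual: y* = (0, 0, 1).
  dual value b^T y* = 26.
Strong duality: c^T x* = b^T y*. Confirmed.

26


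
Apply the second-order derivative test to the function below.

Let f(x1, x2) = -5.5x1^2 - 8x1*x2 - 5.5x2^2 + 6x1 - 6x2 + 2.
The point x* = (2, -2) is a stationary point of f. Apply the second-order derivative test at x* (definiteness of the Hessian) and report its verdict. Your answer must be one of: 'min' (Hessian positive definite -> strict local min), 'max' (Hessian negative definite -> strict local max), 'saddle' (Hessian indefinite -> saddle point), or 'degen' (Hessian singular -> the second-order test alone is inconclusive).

Compute the Hessian H = grad^2 f:
  H = [[-11, -8], [-8, -11]]
Verify stationarity: grad f(x*) = H x* + g = (0, 0).
Eigenvalues of H: -19, -3.
Both eigenvalues < 0, so H is negative definite -> x* is a strict local max.

max


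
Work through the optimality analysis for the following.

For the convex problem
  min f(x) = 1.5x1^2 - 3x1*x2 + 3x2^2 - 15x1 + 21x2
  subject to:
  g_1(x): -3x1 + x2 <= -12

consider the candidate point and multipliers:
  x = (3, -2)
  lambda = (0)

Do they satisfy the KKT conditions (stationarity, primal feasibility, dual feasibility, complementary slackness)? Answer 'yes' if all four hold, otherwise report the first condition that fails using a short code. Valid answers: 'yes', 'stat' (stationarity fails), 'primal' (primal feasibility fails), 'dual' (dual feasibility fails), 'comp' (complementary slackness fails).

Gradient of f: grad f(x) = Q x + c = (0, 0)
Constraint values g_i(x) = a_i^T x - b_i:
  g_1((3, -2)) = 1
Stationarity residual: grad f(x) + sum_i lambda_i a_i = (0, 0)
  -> stationarity OK
Primal feasibility (all g_i <= 0): FAILS
Dual feasibility (all lambda_i >= 0): OK
Complementary slackness (lambda_i * g_i(x) = 0 for all i): OK

Verdict: the first failing condition is primal_feasibility -> primal.

primal


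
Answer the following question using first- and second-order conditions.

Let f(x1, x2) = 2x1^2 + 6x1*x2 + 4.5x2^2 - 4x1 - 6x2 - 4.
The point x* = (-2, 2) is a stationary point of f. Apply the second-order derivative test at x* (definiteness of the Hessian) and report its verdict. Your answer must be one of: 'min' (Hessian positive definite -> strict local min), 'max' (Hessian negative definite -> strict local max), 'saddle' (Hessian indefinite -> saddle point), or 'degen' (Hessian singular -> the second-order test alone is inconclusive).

Compute the Hessian H = grad^2 f:
  H = [[4, 6], [6, 9]]
Verify stationarity: grad f(x*) = H x* + g = (0, 0).
Eigenvalues of H: 0, 13.
H has a zero eigenvalue (singular; positive semidefinite but not definite), so H is neither positive definite, negative definite, nor indefinite. The second-order test alone is inconclusive -> degen.
(Indeed, f is constant along the null direction of H through x*, so x* is not a strict local extremum.)

degen


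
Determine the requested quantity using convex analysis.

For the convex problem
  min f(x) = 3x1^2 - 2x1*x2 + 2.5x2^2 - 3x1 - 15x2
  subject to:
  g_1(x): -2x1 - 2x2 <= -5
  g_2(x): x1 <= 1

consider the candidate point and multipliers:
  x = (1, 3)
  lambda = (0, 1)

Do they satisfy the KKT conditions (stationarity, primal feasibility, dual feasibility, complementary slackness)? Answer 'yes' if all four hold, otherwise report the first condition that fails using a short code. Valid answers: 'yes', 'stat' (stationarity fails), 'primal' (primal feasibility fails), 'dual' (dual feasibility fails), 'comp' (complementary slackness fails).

Gradient of f: grad f(x) = Q x + c = (-3, -2)
Constraint values g_i(x) = a_i^T x - b_i:
  g_1((1, 3)) = -3
  g_2((1, 3)) = 0
Stationarity residual: grad f(x) + sum_i lambda_i a_i = (-2, -2)
  -> stationarity FAILS
Primal feasibility (all g_i <= 0): OK
Dual feasibility (all lambda_i >= 0): OK
Complementary slackness (lambda_i * g_i(x) = 0 for all i): OK

Verdict: the first failing condition is stationarity -> stat.

stat


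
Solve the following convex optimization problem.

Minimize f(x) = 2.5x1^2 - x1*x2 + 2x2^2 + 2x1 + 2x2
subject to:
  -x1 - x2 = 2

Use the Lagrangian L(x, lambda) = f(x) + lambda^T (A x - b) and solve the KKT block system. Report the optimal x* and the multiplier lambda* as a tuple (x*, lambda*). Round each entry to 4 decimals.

Form the Lagrangian:
  L(x, lambda) = (1/2) x^T Q x + c^T x + lambda^T (A x - b)
Stationarity (grad_x L = 0): Q x + c + A^T lambda = 0.
Primal feasibility: A x = b.

This gives the KKT block system:
  [ Q   A^T ] [ x     ]   [-c ]
  [ A    0  ] [ lambda ] = [ b ]

Solving the linear system:
  x*      = (-0.9091, -1.0909)
  lambda* = (-1.4545)
  f(x*)   = -0.5455

x* = (-0.9091, -1.0909), lambda* = (-1.4545)


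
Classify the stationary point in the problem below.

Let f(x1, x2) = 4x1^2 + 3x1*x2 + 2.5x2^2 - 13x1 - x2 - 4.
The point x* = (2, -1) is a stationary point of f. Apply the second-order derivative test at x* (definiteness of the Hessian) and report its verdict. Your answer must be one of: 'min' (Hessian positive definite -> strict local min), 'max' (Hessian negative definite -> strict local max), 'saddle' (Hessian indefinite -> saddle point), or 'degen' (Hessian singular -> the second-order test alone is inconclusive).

Compute the Hessian H = grad^2 f:
  H = [[8, 3], [3, 5]]
Verify stationarity: grad f(x*) = H x* + g = (0, 0).
Eigenvalues of H: 3.1459, 9.8541.
Both eigenvalues > 0, so H is positive definite -> x* is a strict local min.

min


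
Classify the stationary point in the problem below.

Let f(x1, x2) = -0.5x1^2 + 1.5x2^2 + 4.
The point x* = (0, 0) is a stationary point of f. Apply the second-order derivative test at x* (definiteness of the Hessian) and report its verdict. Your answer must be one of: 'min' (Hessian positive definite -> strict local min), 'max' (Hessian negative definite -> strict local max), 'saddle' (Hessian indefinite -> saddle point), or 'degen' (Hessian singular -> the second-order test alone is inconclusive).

Compute the Hessian H = grad^2 f:
  H = [[-1, 0], [0, 3]]
Verify stationarity: grad f(x*) = H x* + g = (0, 0).
Eigenvalues of H: -1, 3.
Eigenvalues have mixed signs, so H is indefinite -> x* is a saddle point.

saddle


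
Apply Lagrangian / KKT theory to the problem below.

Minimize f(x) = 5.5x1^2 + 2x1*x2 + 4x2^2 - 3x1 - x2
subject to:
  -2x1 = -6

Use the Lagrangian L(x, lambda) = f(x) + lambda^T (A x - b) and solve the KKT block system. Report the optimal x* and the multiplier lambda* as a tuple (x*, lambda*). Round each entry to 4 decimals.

Form the Lagrangian:
  L(x, lambda) = (1/2) x^T Q x + c^T x + lambda^T (A x - b)
Stationarity (grad_x L = 0): Q x + c + A^T lambda = 0.
Primal feasibility: A x = b.

This gives the KKT block system:
  [ Q   A^T ] [ x     ]   [-c ]
  [ A    0  ] [ lambda ] = [ b ]

Solving the linear system:
  x*      = (3, -0.625)
  lambda* = (14.375)
  f(x*)   = 38.9375

x* = (3, -0.625), lambda* = (14.375)


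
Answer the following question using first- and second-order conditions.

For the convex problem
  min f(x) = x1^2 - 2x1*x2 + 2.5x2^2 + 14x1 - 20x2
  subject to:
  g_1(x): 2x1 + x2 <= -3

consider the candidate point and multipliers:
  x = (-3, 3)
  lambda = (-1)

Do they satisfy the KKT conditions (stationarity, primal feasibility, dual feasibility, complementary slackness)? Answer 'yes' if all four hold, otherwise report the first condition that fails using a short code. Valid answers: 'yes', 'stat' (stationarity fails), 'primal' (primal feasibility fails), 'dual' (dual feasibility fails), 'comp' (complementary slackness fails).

Gradient of f: grad f(x) = Q x + c = (2, 1)
Constraint values g_i(x) = a_i^T x - b_i:
  g_1((-3, 3)) = 0
Stationarity residual: grad f(x) + sum_i lambda_i a_i = (0, 0)
  -> stationarity OK
Primal feasibility (all g_i <= 0): OK
Dual feasibility (all lambda_i >= 0): FAILS
Complementary slackness (lambda_i * g_i(x) = 0 for all i): OK

Verdict: the first failing condition is dual_feasibility -> dual.

dual


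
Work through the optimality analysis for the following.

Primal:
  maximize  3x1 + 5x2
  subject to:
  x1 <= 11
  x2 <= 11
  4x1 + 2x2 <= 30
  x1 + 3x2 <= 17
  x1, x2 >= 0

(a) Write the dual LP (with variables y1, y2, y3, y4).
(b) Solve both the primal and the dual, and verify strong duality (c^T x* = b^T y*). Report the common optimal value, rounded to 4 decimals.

The standard primal-dual pair for 'max c^T x s.t. A x <= b, x >= 0' is:
  Dual:  min b^T y  s.t.  A^T y >= c,  y >= 0.

So the dual LP is:
  minimize  11y1 + 11y2 + 30y3 + 17y4
  subject to:
    y1 + 4y3 + y4 >= 3
    y2 + 2y3 + 3y4 >= 5
    y1, y2, y3, y4 >= 0

Solving the primal: x* = (5.6, 3.8).
  primal value c^T x* = 35.8.
Solving the dual: y* = (0, 0, 0.4, 1.4).
  dual value b^T y* = 35.8.
Strong duality: c^T x* = b^T y*. Confirmed.

35.8


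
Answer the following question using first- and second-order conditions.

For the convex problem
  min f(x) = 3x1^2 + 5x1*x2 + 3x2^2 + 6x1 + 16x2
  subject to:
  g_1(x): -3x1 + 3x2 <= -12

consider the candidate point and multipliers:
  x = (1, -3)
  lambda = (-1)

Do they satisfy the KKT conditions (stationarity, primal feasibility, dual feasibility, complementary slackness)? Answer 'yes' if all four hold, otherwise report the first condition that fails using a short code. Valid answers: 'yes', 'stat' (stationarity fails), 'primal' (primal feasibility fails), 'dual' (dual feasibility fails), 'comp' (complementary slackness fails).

Gradient of f: grad f(x) = Q x + c = (-3, 3)
Constraint values g_i(x) = a_i^T x - b_i:
  g_1((1, -3)) = 0
Stationarity residual: grad f(x) + sum_i lambda_i a_i = (0, 0)
  -> stationarity OK
Primal feasibility (all g_i <= 0): OK
Dual feasibility (all lambda_i >= 0): FAILS
Complementary slackness (lambda_i * g_i(x) = 0 for all i): OK

Verdict: the first failing condition is dual_feasibility -> dual.

dual


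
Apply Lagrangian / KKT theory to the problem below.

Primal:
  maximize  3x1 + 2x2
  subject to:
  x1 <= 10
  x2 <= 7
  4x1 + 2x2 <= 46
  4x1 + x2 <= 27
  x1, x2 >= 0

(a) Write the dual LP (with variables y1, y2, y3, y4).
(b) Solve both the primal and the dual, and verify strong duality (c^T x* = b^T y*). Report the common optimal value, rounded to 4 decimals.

The standard primal-dual pair for 'max c^T x s.t. A x <= b, x >= 0' is:
  Dual:  min b^T y  s.t.  A^T y >= c,  y >= 0.

So the dual LP is:
  minimize  10y1 + 7y2 + 46y3 + 27y4
  subject to:
    y1 + 4y3 + 4y4 >= 3
    y2 + 2y3 + y4 >= 2
    y1, y2, y3, y4 >= 0

Solving the primal: x* = (5, 7).
  primal value c^T x* = 29.
Solving the dual: y* = (0, 1.25, 0, 0.75).
  dual value b^T y* = 29.
Strong duality: c^T x* = b^T y*. Confirmed.

29


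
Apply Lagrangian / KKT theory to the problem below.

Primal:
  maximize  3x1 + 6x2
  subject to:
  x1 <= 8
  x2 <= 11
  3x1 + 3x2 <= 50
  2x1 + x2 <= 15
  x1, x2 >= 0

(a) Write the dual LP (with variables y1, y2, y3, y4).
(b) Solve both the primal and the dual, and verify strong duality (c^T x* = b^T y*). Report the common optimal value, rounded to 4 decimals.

The standard primal-dual pair for 'max c^T x s.t. A x <= b, x >= 0' is:
  Dual:  min b^T y  s.t.  A^T y >= c,  y >= 0.

So the dual LP is:
  minimize  8y1 + 11y2 + 50y3 + 15y4
  subject to:
    y1 + 3y3 + 2y4 >= 3
    y2 + 3y3 + y4 >= 6
    y1, y2, y3, y4 >= 0

Solving the primal: x* = (2, 11).
  primal value c^T x* = 72.
Solving the dual: y* = (0, 4.5, 0, 1.5).
  dual value b^T y* = 72.
Strong duality: c^T x* = b^T y*. Confirmed.

72


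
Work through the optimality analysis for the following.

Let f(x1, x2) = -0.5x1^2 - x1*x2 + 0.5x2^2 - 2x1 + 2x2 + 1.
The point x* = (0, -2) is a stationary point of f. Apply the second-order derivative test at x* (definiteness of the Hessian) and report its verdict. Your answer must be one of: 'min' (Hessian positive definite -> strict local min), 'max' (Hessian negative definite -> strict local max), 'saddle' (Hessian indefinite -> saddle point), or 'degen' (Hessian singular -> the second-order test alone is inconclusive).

Compute the Hessian H = grad^2 f:
  H = [[-1, -1], [-1, 1]]
Verify stationarity: grad f(x*) = H x* + g = (0, 0).
Eigenvalues of H: -1.4142, 1.4142.
Eigenvalues have mixed signs, so H is indefinite -> x* is a saddle point.

saddle


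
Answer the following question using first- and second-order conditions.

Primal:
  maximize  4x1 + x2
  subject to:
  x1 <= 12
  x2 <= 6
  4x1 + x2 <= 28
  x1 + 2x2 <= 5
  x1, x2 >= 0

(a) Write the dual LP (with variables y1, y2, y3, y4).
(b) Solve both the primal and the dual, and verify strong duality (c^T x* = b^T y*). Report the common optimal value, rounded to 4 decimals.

The standard primal-dual pair for 'max c^T x s.t. A x <= b, x >= 0' is:
  Dual:  min b^T y  s.t.  A^T y >= c,  y >= 0.

So the dual LP is:
  minimize  12y1 + 6y2 + 28y3 + 5y4
  subject to:
    y1 + 4y3 + y4 >= 4
    y2 + y3 + 2y4 >= 1
    y1, y2, y3, y4 >= 0

Solving the primal: x* = (5, 0).
  primal value c^T x* = 20.
Solving the dual: y* = (0, 0, 0, 4).
  dual value b^T y* = 20.
Strong duality: c^T x* = b^T y*. Confirmed.

20


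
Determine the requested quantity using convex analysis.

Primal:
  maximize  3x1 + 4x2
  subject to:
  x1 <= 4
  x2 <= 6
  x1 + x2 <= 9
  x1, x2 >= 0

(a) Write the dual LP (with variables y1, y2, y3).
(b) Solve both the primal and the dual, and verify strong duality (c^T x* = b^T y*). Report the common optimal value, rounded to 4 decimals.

The standard primal-dual pair for 'max c^T x s.t. A x <= b, x >= 0' is:
  Dual:  min b^T y  s.t.  A^T y >= c,  y >= 0.

So the dual LP is:
  minimize  4y1 + 6y2 + 9y3
  subject to:
    y1 + y3 >= 3
    y2 + y3 >= 4
    y1, y2, y3 >= 0

Solving the primal: x* = (3, 6).
  primal value c^T x* = 33.
Solving the dual: y* = (0, 1, 3).
  dual value b^T y* = 33.
Strong duality: c^T x* = b^T y*. Confirmed.

33


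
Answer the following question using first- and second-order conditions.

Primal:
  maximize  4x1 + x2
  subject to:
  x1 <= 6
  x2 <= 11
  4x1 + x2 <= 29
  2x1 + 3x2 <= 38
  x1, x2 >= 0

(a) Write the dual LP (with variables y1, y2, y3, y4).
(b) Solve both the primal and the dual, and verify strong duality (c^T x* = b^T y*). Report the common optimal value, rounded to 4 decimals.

The standard primal-dual pair for 'max c^T x s.t. A x <= b, x >= 0' is:
  Dual:  min b^T y  s.t.  A^T y >= c,  y >= 0.

So the dual LP is:
  minimize  6y1 + 11y2 + 29y3 + 38y4
  subject to:
    y1 + 4y3 + 2y4 >= 4
    y2 + y3 + 3y4 >= 1
    y1, y2, y3, y4 >= 0

Solving the primal: x* = (4.9, 9.4).
  primal value c^T x* = 29.
Solving the dual: y* = (0, 0, 1, 0).
  dual value b^T y* = 29.
Strong duality: c^T x* = b^T y*. Confirmed.

29
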